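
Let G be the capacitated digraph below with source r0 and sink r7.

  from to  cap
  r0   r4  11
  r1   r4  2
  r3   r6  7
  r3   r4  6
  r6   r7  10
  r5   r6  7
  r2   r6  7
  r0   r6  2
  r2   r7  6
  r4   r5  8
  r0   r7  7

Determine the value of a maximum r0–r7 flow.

Augment r0→r7: bottleneck 7, flow now 7.
Augment r0→r6→r7: bottleneck 2, flow now 9.
Augment r0→r4→r5→r6→r7: bottleneck 7, flow now 16.
No augmenting path remains; maximum flow = 16.
In the residual graph, reachable from r0: {r0, r4, r5}.
Min-cut edges: r0→r6 (2), r0→r7 (7), r5→r6 (7); capacity 2 + 7 + 7 = 16.
This cut is saturated, so no flow can exceed 16.

16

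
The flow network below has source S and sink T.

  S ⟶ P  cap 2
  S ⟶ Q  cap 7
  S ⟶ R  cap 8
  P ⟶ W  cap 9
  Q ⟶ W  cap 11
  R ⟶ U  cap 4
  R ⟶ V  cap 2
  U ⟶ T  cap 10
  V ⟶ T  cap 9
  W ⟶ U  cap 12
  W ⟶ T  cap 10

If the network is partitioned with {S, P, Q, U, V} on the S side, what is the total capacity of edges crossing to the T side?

47

Edges leaving {S, P, Q, U, V}: S→R (8), P→W (9), Q→W (11), U→T (10), V→T (9).
Cut capacity = 8 + 9 + 11 + 10 + 9 = 47.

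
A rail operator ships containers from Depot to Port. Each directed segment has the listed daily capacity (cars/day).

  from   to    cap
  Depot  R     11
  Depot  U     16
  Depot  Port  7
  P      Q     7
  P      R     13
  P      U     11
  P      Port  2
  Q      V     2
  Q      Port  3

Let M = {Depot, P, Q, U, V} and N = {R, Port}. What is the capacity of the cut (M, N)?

36

Edges leaving {Depot, P, Q, U, V}: Depot→R (11), Depot→Port (7), P→R (13), P→Port (2), Q→Port (3).
Cut capacity = 11 + 7 + 13 + 2 + 3 = 36.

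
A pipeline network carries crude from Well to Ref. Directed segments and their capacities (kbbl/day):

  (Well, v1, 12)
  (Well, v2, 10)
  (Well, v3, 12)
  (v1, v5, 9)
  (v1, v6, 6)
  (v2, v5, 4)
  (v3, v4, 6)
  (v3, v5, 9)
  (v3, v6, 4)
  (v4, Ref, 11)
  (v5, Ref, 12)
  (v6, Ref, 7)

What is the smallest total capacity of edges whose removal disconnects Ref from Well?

25

Augment Well→v1→v5→Ref: bottleneck 9, flow now 9.
Augment Well→v1→v6→Ref: bottleneck 3, flow now 12.
Augment Well→v2→v5→Ref: bottleneck 3, flow now 15.
Augment Well→v3→v4→Ref: bottleneck 6, flow now 21.
Augment Well→v3→v6→Ref: bottleneck 4, flow now 25.
No augmenting path remains; maximum flow = 25.
By max-flow min-cut, the minimum cut capacity equals the max flow.
In the residual graph, reachable from Well: {Well, v1, v2, v3, v5, v6}.
Min-cut edges: v3→v4 (6), v5→Ref (12), v6→Ref (7); capacity 6 + 12 + 7 = 25.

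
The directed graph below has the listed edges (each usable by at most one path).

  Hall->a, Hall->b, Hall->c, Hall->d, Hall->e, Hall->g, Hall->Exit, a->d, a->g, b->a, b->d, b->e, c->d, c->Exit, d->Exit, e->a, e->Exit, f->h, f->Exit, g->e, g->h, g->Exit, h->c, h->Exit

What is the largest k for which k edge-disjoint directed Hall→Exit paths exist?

Assign every edge capacity 1; by Menger, the answer equals the max flow.
Path Hall→Exit (+1); total 1.
Path Hall→c→Exit (+1); total 2.
Path Hall→d→Exit (+1); total 3.
Path Hall→e→Exit (+1); total 4.
Path Hall→g→Exit (+1); total 5.
Path Hall→a→g→h→Exit (+1); total 6.
No residual Hall→Exit path; max flow = 6.
Certifying cut of size 6: {Hall→Exit, Hall→c, Hall→g, a→g, d→Exit, e→Exit}.

6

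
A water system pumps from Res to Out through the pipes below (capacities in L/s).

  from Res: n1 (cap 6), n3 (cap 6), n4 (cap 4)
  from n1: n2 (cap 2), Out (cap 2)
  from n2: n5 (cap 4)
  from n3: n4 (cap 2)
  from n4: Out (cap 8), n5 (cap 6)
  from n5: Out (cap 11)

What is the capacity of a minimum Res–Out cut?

Augment Res→n1→Out: bottleneck 2, flow now 2.
Augment Res→n4→Out: bottleneck 4, flow now 6.
Augment Res→n3→n4→Out: bottleneck 2, flow now 8.
Augment Res→n1→n2→n5→Out: bottleneck 2, flow now 10.
No augmenting path remains; maximum flow = 10.
By max-flow min-cut, the minimum cut capacity equals the max flow.
In the residual graph, reachable from Res: {Res, n1, n3}.
Min-cut edges: Res→n4 (4), n1→n2 (2), n1→Out (2), n3→n4 (2); capacity 4 + 2 + 2 + 2 = 10.

10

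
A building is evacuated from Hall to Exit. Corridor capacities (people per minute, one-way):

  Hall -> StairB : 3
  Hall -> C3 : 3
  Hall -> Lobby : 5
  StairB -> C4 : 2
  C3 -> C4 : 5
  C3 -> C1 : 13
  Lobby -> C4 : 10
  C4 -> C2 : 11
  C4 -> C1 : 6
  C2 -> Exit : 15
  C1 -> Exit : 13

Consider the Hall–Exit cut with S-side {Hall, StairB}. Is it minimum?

Given cut capacity: 3 + 5 + 2 = 10.
Augment Hall→C3→C1→Exit: bottleneck 3, flow now 3.
Augment Hall→StairB→C4→C2→Exit: bottleneck 2, flow now 5.
Augment Hall→Lobby→C4→C2→Exit: bottleneck 5, flow now 10.
No augmenting path remains; maximum flow = 10.
Cut capacity 10 equals the max flow, so it is a minimum cut.

Yes — it is a minimum cut (capacity 10).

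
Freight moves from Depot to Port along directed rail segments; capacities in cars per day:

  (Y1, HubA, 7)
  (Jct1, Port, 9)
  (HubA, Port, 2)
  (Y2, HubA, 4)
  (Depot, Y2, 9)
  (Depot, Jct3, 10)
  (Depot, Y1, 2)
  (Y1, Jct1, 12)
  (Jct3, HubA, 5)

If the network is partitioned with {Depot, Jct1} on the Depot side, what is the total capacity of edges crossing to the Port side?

Edges leaving {Depot, Jct1}: Depot→Y2 (9), Depot→Jct3 (10), Depot→Y1 (2), Jct1→Port (9).
Cut capacity = 9 + 10 + 2 + 9 = 30.

30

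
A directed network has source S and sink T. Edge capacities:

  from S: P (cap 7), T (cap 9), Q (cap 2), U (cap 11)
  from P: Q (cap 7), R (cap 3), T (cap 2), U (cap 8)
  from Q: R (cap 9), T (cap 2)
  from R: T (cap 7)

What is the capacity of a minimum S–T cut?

18

Augment S→T: bottleneck 9, flow now 9.
Augment S→P→T: bottleneck 2, flow now 11.
Augment S→Q→T: bottleneck 2, flow now 13.
Augment S→P→R→T: bottleneck 3, flow now 16.
Augment S→P→Q→R→T: bottleneck 2, flow now 18.
No augmenting path remains; maximum flow = 18.
By max-flow min-cut, the minimum cut capacity equals the max flow.
In the residual graph, reachable from S: {S, U}.
Min-cut edges: S→P (7), S→Q (2), S→T (9); capacity 7 + 2 + 9 = 18.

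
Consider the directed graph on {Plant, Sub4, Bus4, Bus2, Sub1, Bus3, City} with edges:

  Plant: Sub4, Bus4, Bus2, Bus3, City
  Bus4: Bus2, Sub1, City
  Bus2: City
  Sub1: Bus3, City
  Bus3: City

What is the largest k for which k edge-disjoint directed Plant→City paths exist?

4

Assign every edge capacity 1; by Menger, the answer equals the max flow.
Path Plant→City (+1); total 1.
Path Plant→Bus4→City (+1); total 2.
Path Plant→Bus2→City (+1); total 3.
Path Plant→Bus3→City (+1); total 4.
No residual Plant→City path; max flow = 4.
Certifying cut of size 4: {Plant→Bus2, Plant→Bus3, Plant→Bus4, Plant→City}.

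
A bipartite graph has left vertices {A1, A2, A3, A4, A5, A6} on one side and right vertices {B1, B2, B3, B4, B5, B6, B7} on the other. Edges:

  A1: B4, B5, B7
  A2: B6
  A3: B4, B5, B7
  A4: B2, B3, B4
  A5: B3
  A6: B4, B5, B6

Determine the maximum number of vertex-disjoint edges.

Unit-capacity flow: source→left, listed edges, right→sink; max matching = max flow.
Augmenting path A1→B4 (+1); matched 1.
Augmenting path A2→B6 (+1); matched 2.
Augmenting path A3→B5 (+1); matched 3.
Augmenting path A4→B2 (+1); matched 4.
Augmenting path A5→B3 (+1); matched 5.
Augmenting path A6→B4→A1→B7 (+1); matched 6.
No augmenting path remains; maximum matching = 6.
König certificate: {A1, A2, A3, A4, A5, A6} is a vertex cover of size 6 (every listed pair touches it), so no matching can be larger.

6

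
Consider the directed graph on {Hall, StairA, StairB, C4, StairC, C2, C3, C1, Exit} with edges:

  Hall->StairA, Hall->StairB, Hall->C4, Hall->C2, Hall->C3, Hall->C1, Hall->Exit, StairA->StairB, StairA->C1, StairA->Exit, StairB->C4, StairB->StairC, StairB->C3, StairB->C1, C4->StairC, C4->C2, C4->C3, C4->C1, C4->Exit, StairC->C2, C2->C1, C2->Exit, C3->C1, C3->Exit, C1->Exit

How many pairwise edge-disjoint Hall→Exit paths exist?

Assign every edge capacity 1; by Menger, the answer equals the max flow.
Path Hall→Exit (+1); total 1.
Path Hall→StairA→Exit (+1); total 2.
Path Hall→C4→Exit (+1); total 3.
Path Hall→C2→Exit (+1); total 4.
Path Hall→C3→Exit (+1); total 5.
Path Hall→C1→Exit (+1); total 6.
No residual Hall→Exit path; max flow = 6.
Certifying cut of size 6: {C1→Exit, C2→Exit, C3→Exit, C4→Exit, Hall→Exit, Hall→StairA}.

6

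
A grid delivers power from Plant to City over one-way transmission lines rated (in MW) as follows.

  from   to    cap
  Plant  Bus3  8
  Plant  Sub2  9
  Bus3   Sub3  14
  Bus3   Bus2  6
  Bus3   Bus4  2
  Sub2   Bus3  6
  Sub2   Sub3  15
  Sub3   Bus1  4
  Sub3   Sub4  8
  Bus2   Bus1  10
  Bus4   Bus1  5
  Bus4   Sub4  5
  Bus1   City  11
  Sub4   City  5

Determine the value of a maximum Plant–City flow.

Augment Plant→Bus3→Sub3→Bus1→City: bottleneck 4, flow now 4.
Augment Plant→Bus3→Sub3→Sub4→City: bottleneck 4, flow now 8.
Augment Plant→Sub2→Sub3→Sub4→City: bottleneck 1, flow now 9.
Augment Plant→Sub2→Bus3→Bus2→Bus1→City: bottleneck 6, flow now 15.
Augment Plant→Sub2→Sub3→Bus3→Bus4→Bus1→City: bottleneck 1, flow now 16. (uses reverse residual edge)
No augmenting path remains; maximum flow = 16.
In the residual graph, reachable from Plant: {Plant, Bus3, Sub2, Sub3, Bus2, Bus4, Bus1, Sub4}.
Min-cut edges: Bus1→City (11), Sub4→City (5); capacity 11 + 5 = 16.
This cut is saturated, so no flow can exceed 16.

16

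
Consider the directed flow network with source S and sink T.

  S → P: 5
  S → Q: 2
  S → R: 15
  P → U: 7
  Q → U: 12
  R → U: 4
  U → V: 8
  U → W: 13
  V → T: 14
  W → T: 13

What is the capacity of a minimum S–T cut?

Augment S→P→U→V→T: bottleneck 5, flow now 5.
Augment S→Q→U→V→T: bottleneck 2, flow now 7.
Augment S→R→U→V→T: bottleneck 1, flow now 8.
Augment S→R→U→W→T: bottleneck 3, flow now 11.
No augmenting path remains; maximum flow = 11.
By max-flow min-cut, the minimum cut capacity equals the max flow.
In the residual graph, reachable from S: {S, R}.
Min-cut edges: S→P (5), S→Q (2), R→U (4); capacity 5 + 2 + 4 = 11.

11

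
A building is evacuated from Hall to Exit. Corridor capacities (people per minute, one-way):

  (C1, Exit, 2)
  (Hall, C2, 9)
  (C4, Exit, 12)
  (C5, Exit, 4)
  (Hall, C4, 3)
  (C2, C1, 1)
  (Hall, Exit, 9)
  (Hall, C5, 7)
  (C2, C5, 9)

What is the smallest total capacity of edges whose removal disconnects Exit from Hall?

17

Augment Hall→Exit: bottleneck 9, flow now 9.
Augment Hall→C4→Exit: bottleneck 3, flow now 12.
Augment Hall→C5→Exit: bottleneck 4, flow now 16.
Augment Hall→C2→C1→Exit: bottleneck 1, flow now 17.
No augmenting path remains; maximum flow = 17.
By max-flow min-cut, the minimum cut capacity equals the max flow.
In the residual graph, reachable from Hall: {Hall, C2, C5}.
Min-cut edges: Hall→C4 (3), Hall→Exit (9), C2→C1 (1), C5→Exit (4); capacity 3 + 9 + 1 + 4 = 17.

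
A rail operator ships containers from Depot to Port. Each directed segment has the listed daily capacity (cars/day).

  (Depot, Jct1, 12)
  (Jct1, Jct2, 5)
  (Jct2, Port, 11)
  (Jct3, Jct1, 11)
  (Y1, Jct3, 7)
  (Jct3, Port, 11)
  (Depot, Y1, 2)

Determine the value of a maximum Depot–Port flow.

Augment Depot→Jct1→Jct2→Port: bottleneck 5, flow now 5.
Augment Depot→Y1→Jct3→Port: bottleneck 2, flow now 7.
No augmenting path remains; maximum flow = 7.
In the residual graph, reachable from Depot: {Depot, Jct1}.
Min-cut edges: Depot→Y1 (2), Jct1→Jct2 (5); capacity 2 + 5 = 7.
This cut is saturated, so no flow can exceed 7.

7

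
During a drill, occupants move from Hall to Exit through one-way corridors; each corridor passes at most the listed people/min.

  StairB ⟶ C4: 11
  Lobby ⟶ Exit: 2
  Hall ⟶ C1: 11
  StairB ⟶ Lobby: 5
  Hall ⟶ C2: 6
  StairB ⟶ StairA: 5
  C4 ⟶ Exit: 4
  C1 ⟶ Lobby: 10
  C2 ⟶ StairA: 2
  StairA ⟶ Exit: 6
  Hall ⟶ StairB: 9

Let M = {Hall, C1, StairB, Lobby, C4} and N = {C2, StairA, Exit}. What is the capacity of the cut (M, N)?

Edges leaving {Hall, C1, StairB, Lobby, C4}: Hall→C2 (6), StairB→StairA (5), Lobby→Exit (2), C4→Exit (4).
Cut capacity = 6 + 5 + 2 + 4 = 17.

17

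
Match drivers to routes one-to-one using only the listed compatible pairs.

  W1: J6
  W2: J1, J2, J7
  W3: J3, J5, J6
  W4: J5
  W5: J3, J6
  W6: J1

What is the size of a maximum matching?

5

Unit-capacity flow: source→left, listed edges, right→sink; max matching = max flow.
Augmenting path W1→J6 (+1); matched 1.
Augmenting path W2→J1 (+1); matched 2.
Augmenting path W3→J3 (+1); matched 3.
Augmenting path W4→J5 (+1); matched 4.
Augmenting path W6→J1→W2→J2 (+1); matched 5.
No augmenting path remains; maximum matching = 5.
König certificate: {W2, W6, J3, J5, J6} is a vertex cover of size 5 (every listed pair touches it), so no matching can be larger.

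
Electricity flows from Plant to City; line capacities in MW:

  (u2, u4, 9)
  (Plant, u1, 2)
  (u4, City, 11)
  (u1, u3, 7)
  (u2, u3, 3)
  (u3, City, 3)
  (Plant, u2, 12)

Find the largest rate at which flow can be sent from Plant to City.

12

Augment Plant→u1→u3→City: bottleneck 2, flow now 2.
Augment Plant→u2→u3→City: bottleneck 1, flow now 3.
Augment Plant→u2→u4→City: bottleneck 9, flow now 12.
No augmenting path remains; maximum flow = 12.
In the residual graph, reachable from Plant: {Plant, u1, u2, u3}.
Min-cut edges: u2→u4 (9), u3→City (3); capacity 9 + 3 = 12.
This cut is saturated, so no flow can exceed 12.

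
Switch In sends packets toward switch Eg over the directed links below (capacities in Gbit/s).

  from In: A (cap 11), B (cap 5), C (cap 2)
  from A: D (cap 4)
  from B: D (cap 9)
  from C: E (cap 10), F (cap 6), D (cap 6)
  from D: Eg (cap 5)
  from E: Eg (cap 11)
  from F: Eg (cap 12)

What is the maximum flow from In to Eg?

Augment In→A→D→Eg: bottleneck 4, flow now 4.
Augment In→B→D→Eg: bottleneck 1, flow now 5.
Augment In→C→E→Eg: bottleneck 2, flow now 7.
No augmenting path remains; maximum flow = 7.
In the residual graph, reachable from In: {In, A, B, D}.
Min-cut edges: In→C (2), D→Eg (5); capacity 2 + 5 = 7.
This cut is saturated, so no flow can exceed 7.

7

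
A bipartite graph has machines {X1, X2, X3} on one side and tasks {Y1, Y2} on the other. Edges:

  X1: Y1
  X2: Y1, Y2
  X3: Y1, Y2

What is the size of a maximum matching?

Unit-capacity flow: source→left, listed edges, right→sink; max matching = max flow.
Augmenting path X1→Y1 (+1); matched 1.
Augmenting path X2→Y2 (+1); matched 2.
No augmenting path remains; maximum matching = 2.
König certificate: {Y1, Y2} is a vertex cover of size 2 (every listed pair touches it), so no matching can be larger.

2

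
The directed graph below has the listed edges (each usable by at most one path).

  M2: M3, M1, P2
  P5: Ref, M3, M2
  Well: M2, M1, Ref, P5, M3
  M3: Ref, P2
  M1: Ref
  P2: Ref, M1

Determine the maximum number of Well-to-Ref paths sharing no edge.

Assign every edge capacity 1; by Menger, the answer equals the max flow.
Path Well→Ref (+1); total 1.
Path Well→P5→Ref (+1); total 2.
Path Well→M3→Ref (+1); total 3.
Path Well→M1→Ref (+1); total 4.
Path Well→M2→P2→Ref (+1); total 5.
No residual Well→Ref path; max flow = 5.
Certifying cut of size 5: {Well→M1, Well→M2, Well→M3, Well→P5, Well→Ref}.

5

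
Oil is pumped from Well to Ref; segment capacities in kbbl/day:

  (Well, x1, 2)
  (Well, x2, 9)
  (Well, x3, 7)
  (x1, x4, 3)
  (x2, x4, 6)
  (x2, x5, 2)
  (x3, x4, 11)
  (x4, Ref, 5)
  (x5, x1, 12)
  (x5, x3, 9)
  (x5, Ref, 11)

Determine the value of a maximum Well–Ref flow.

Augment Well→x1→x4→Ref: bottleneck 2, flow now 2.
Augment Well→x2→x4→Ref: bottleneck 3, flow now 5.
Augment Well→x2→x5→Ref: bottleneck 2, flow now 7.
No augmenting path remains; maximum flow = 7.
In the residual graph, reachable from Well: {Well, x1, x2, x3, x4}.
Min-cut edges: x2→x5 (2), x4→Ref (5); capacity 2 + 5 = 7.
This cut is saturated, so no flow can exceed 7.

7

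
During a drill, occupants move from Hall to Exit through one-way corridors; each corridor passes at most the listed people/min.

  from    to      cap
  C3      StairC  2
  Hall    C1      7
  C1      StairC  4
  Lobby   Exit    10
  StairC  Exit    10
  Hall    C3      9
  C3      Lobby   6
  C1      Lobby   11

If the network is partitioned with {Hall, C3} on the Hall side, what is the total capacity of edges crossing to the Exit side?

15

Edges leaving {Hall, C3}: Hall→C1 (7), C3→Lobby (6), C3→StairC (2).
Cut capacity = 7 + 6 + 2 = 15.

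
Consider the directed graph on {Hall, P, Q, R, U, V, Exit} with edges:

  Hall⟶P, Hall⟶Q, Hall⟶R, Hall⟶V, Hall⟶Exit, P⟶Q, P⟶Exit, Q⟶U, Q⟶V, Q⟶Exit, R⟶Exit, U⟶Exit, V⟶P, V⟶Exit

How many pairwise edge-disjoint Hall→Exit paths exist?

5

Assign every edge capacity 1; by Menger, the answer equals the max flow.
Path Hall→Exit (+1); total 1.
Path Hall→P→Exit (+1); total 2.
Path Hall→Q→Exit (+1); total 3.
Path Hall→R→Exit (+1); total 4.
Path Hall→V→Exit (+1); total 5.
No residual Hall→Exit path; max flow = 5.
Certifying cut of size 5: {Hall→Exit, Hall→P, Hall→Q, Hall→R, Hall→V}.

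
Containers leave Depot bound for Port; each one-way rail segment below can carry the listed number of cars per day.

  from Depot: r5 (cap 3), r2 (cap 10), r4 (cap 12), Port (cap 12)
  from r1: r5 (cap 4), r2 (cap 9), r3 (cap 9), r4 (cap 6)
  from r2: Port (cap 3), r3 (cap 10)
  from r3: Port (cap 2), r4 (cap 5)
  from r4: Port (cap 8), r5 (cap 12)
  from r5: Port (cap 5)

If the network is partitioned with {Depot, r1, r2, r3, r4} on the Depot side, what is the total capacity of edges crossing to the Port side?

Edges leaving {Depot, r1, r2, r3, r4}: Depot→r5 (3), Depot→Port (12), r1→r5 (4), r2→Port (3), r3→Port (2), r4→r5 (12), r4→Port (8).
Cut capacity = 3 + 12 + 4 + 3 + 2 + 12 + 8 = 44.

44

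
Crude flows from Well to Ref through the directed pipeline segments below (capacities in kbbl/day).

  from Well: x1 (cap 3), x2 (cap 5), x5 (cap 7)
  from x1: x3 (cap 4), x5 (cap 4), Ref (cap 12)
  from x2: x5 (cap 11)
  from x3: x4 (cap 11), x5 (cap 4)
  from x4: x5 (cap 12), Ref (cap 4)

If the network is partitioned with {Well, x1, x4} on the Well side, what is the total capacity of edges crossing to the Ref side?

Edges leaving {Well, x1, x4}: Well→x2 (5), Well→x5 (7), x1→x3 (4), x1→x5 (4), x1→Ref (12), x4→x5 (12), x4→Ref (4).
Cut capacity = 5 + 7 + 4 + 4 + 12 + 12 + 4 = 48.

48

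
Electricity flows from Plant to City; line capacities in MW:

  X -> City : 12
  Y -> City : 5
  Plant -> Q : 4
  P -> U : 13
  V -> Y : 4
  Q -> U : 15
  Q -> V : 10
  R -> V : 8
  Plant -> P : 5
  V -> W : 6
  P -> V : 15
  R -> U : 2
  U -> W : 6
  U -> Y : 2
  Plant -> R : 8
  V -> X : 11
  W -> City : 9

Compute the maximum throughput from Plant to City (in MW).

17

Augment Plant→P→U→W→City: bottleneck 5, flow now 5.
Augment Plant→Q→U→W→City: bottleneck 1, flow now 6.
Augment Plant→Q→U→Y→City: bottleneck 2, flow now 8.
Augment Plant→Q→V→W→City: bottleneck 1, flow now 9.
Augment Plant→R→V→W→City: bottleneck 2, flow now 11.
Augment Plant→R→V→X→City: bottleneck 6, flow now 17.
No augmenting path remains; maximum flow = 17.
In the residual graph, reachable from Plant: {Plant}.
Min-cut edges: Plant→P (5), Plant→Q (4), Plant→R (8); capacity 5 + 4 + 8 = 17.
This cut is saturated, so no flow can exceed 17.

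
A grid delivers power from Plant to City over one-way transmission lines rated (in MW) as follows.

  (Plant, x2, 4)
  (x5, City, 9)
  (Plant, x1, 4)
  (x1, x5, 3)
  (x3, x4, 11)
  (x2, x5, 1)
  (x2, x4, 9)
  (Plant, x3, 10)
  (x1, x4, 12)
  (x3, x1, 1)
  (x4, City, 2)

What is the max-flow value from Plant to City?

6

Augment Plant→x1→x4→City: bottleneck 2, flow now 2.
Augment Plant→x1→x5→City: bottleneck 2, flow now 4.
Augment Plant→x2→x5→City: bottleneck 1, flow now 5.
Augment Plant→x3→x1→x5→City: bottleneck 1, flow now 6.
No augmenting path remains; maximum flow = 6.
In the residual graph, reachable from Plant: {Plant, x1, x2, x3, x4}.
Min-cut edges: x1→x5 (3), x2→x5 (1), x4→City (2); capacity 3 + 1 + 2 = 6.
This cut is saturated, so no flow can exceed 6.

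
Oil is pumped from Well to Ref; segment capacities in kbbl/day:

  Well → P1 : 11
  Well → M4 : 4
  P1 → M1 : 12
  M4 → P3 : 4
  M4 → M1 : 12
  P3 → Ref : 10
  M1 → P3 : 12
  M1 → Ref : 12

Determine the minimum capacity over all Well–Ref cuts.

15

Augment Well→P1→M1→Ref: bottleneck 11, flow now 11.
Augment Well→M4→P3→Ref: bottleneck 4, flow now 15.
No augmenting path remains; maximum flow = 15.
By max-flow min-cut, the minimum cut capacity equals the max flow.
In the residual graph, reachable from Well: {Well}.
Min-cut edges: Well→P1 (11), Well→M4 (4); capacity 11 + 4 = 15.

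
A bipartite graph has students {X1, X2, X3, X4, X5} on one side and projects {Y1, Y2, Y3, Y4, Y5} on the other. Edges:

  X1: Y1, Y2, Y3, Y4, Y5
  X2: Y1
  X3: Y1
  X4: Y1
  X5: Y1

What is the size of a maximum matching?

Unit-capacity flow: source→left, listed edges, right→sink; max matching = max flow.
Augmenting path X1→Y1 (+1); matched 1.
Augmenting path X2→Y1→X1→Y2 (+1); matched 2.
No augmenting path remains; maximum matching = 2.
König certificate: {X1, Y1} is a vertex cover of size 2 (every listed pair touches it), so no matching can be larger.

2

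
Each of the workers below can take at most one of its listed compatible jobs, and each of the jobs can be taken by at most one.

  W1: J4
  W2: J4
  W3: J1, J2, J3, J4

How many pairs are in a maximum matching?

2

Unit-capacity flow: source→left, listed edges, right→sink; max matching = max flow.
Augmenting path W1→J4 (+1); matched 1.
Augmenting path W3→J1 (+1); matched 2.
No augmenting path remains; maximum matching = 2.
König certificate: {W3, J4} is a vertex cover of size 2 (every listed pair touches it), so no matching can be larger.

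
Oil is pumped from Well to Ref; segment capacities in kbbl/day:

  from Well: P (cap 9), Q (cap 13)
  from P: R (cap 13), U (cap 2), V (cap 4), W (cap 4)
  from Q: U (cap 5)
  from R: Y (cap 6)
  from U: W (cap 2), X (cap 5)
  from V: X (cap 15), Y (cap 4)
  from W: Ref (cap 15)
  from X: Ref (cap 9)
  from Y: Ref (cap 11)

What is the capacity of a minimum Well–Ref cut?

Augment Well→P→W→Ref: bottleneck 4, flow now 4.
Augment Well→P→R→Y→Ref: bottleneck 5, flow now 9.
Augment Well→Q→U→W→Ref: bottleneck 2, flow now 11.
Augment Well→Q→U→X→Ref: bottleneck 3, flow now 14.
No augmenting path remains; maximum flow = 14.
By max-flow min-cut, the minimum cut capacity equals the max flow.
In the residual graph, reachable from Well: {Well, Q}.
Min-cut edges: Well→P (9), Q→U (5); capacity 9 + 5 = 14.

14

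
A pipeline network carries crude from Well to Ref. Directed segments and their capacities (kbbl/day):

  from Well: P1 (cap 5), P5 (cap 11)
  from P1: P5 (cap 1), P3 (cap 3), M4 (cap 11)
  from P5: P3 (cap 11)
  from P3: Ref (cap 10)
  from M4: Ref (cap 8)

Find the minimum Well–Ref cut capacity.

Augment Well→P1→P3→Ref: bottleneck 3, flow now 3.
Augment Well→P1→M4→Ref: bottleneck 2, flow now 5.
Augment Well→P5→P3→Ref: bottleneck 7, flow now 12.
Augment Well→P5→P3→P1→M4→Ref: bottleneck 3, flow now 15. (uses reverse residual edge)
No augmenting path remains; maximum flow = 15.
By max-flow min-cut, the minimum cut capacity equals the max flow.
In the residual graph, reachable from Well: {Well, P5, P3}.
Min-cut edges: Well→P1 (5), P3→Ref (10); capacity 5 + 10 = 15.

15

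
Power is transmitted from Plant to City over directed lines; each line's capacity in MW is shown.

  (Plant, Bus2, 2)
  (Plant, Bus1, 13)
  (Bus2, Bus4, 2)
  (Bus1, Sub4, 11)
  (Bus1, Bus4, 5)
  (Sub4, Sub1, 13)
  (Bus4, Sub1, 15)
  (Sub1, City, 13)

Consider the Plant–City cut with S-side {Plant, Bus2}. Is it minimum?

Given cut capacity: 13 + 2 = 15.
Augment Plant→Bus2→Bus4→Sub1→City: bottleneck 2, flow now 2.
Augment Plant→Bus1→Sub4→Sub1→City: bottleneck 11, flow now 13.
No augmenting path remains; maximum flow = 13.
In the residual graph, reachable from Plant: {Plant, Bus2, Bus1, Sub4, Bus4, Sub1}.
Min-cut edges: Sub1→City (13); capacity 13 = 13.
Cut capacity 15 exceeds the max flow 13, so it is not minimum.

No — its capacity is 15, but the minimum cut has capacity 13.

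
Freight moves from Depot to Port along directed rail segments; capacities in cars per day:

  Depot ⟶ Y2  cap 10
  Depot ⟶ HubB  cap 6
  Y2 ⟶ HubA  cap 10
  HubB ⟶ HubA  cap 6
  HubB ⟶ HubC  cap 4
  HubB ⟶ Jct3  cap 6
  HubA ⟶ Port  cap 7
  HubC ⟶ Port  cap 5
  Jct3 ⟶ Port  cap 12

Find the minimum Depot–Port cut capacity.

Augment Depot→Y2→HubA→Port: bottleneck 7, flow now 7.
Augment Depot→HubB→HubC→Port: bottleneck 4, flow now 11.
Augment Depot→HubB→Jct3→Port: bottleneck 2, flow now 13.
No augmenting path remains; maximum flow = 13.
By max-flow min-cut, the minimum cut capacity equals the max flow.
In the residual graph, reachable from Depot: {Depot, Y2, HubA}.
Min-cut edges: Depot→HubB (6), HubA→Port (7); capacity 6 + 7 = 13.

13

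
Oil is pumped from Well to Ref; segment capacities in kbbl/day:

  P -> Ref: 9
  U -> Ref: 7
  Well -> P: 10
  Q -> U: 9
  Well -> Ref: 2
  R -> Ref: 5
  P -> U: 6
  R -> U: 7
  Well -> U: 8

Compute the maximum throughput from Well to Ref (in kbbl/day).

Augment Well→Ref: bottleneck 2, flow now 2.
Augment Well→P→Ref: bottleneck 9, flow now 11.
Augment Well→U→Ref: bottleneck 7, flow now 18.
No augmenting path remains; maximum flow = 18.
In the residual graph, reachable from Well: {Well, P, U}.
Min-cut edges: Well→Ref (2), P→Ref (9), U→Ref (7); capacity 2 + 9 + 7 = 18.
This cut is saturated, so no flow can exceed 18.

18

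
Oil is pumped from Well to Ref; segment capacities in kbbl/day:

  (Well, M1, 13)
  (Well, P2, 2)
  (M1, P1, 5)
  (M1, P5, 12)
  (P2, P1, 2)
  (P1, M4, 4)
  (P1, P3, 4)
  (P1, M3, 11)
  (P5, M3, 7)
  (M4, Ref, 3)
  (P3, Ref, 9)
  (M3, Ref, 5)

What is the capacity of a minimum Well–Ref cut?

Augment Well→M1→P1→M4→Ref: bottleneck 3, flow now 3.
Augment Well→M1→P1→P3→Ref: bottleneck 2, flow now 5.
Augment Well→M1→P5→M3→Ref: bottleneck 5, flow now 10.
Augment Well→P2→P1→P3→Ref: bottleneck 2, flow now 12.
No augmenting path remains; maximum flow = 12.
By max-flow min-cut, the minimum cut capacity equals the max flow.
In the residual graph, reachable from Well: {Well, M1, P5, M3}.
Min-cut edges: Well→P2 (2), M1→P1 (5), M3→Ref (5); capacity 2 + 5 + 5 = 12.

12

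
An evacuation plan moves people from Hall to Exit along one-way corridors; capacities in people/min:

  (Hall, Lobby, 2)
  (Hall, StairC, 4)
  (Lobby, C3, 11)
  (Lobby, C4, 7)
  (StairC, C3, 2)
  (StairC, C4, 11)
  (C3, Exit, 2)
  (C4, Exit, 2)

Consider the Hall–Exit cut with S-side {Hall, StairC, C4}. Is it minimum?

No — its capacity is 6, but the minimum cut has capacity 4.

Given cut capacity: 2 + 2 + 2 = 6.
Augment Hall→Lobby→C3→Exit: bottleneck 2, flow now 2.
Augment Hall→StairC→C4→Exit: bottleneck 2, flow now 4.
No augmenting path remains; maximum flow = 4.
In the residual graph, reachable from Hall: {Hall, Lobby, StairC, C3, C4}.
Min-cut edges: C3→Exit (2), C4→Exit (2); capacity 2 + 2 = 4.
Cut capacity 6 exceeds the max flow 4, so it is not minimum.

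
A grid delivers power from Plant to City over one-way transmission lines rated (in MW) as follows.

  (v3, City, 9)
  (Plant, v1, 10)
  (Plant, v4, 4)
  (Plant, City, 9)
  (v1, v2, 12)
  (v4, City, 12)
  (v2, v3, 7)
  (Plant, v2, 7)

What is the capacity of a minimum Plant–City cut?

20

Augment Plant→City: bottleneck 9, flow now 9.
Augment Plant→v4→City: bottleneck 4, flow now 13.
Augment Plant→v2→v3→City: bottleneck 7, flow now 20.
No augmenting path remains; maximum flow = 20.
By max-flow min-cut, the minimum cut capacity equals the max flow.
In the residual graph, reachable from Plant: {Plant, v1, v2}.
Min-cut edges: Plant→v4 (4), Plant→City (9), v2→v3 (7); capacity 4 + 9 + 7 = 20.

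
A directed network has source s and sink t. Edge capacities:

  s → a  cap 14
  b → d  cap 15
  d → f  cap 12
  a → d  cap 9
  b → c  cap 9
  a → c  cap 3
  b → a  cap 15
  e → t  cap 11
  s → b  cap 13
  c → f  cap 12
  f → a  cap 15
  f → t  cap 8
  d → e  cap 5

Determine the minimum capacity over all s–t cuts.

13

Augment s→a→c→f→t: bottleneck 3, flow now 3.
Augment s→a→d→e→t: bottleneck 5, flow now 8.
Augment s→a→d→f→t: bottleneck 4, flow now 12.
Augment s→b→c→f→t: bottleneck 1, flow now 13.
No augmenting path remains; maximum flow = 13.
By max-flow min-cut, the minimum cut capacity equals the max flow.
In the residual graph, reachable from s: {s, a, b, c, d, f}.
Min-cut edges: d→e (5), f→t (8); capacity 5 + 8 = 13.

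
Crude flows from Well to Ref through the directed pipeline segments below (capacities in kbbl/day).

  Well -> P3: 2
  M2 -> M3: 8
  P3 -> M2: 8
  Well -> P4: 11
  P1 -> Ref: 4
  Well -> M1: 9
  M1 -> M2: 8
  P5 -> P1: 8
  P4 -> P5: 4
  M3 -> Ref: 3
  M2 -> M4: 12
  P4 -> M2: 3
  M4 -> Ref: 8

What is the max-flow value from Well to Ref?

Augment Well→P3→M2→M3→Ref: bottleneck 2, flow now 2.
Augment Well→M1→M2→M3→Ref: bottleneck 1, flow now 3.
Augment Well→M1→M2→M4→Ref: bottleneck 7, flow now 10.
Augment Well→P4→P5→P1→Ref: bottleneck 4, flow now 14.
Augment Well→P4→M2→M4→Ref: bottleneck 1, flow now 15.
No augmenting path remains; maximum flow = 15.
In the residual graph, reachable from Well: {Well, P3, M1, P4, M2, M3, M4}.
Min-cut edges: P4→P5 (4), M3→Ref (3), M4→Ref (8); capacity 4 + 3 + 8 = 15.
This cut is saturated, so no flow can exceed 15.

15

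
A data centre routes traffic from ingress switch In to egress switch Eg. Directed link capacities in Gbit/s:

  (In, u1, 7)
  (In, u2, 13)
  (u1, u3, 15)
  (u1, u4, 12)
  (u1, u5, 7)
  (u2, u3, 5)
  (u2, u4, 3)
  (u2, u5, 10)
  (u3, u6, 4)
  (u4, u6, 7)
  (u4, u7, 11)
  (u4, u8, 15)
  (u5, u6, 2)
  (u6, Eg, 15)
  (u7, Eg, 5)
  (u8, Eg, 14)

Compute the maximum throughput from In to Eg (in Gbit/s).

Augment In→u1→u3→u6→Eg: bottleneck 4, flow now 4.
Augment In→u1→u4→u6→Eg: bottleneck 3, flow now 7.
Augment In→u2→u4→u6→Eg: bottleneck 3, flow now 10.
Augment In→u2→u5→u6→Eg: bottleneck 2, flow now 12.
Augment In→u2→u3→u1→u4→u6→Eg: bottleneck 1, flow now 13. (uses reverse residual edge)
Augment In→u2→u3→u1→u4→u7→Eg: bottleneck 3, flow now 16. (uses reverse residual edge)
No augmenting path remains; maximum flow = 16.
In the residual graph, reachable from In: {In, u2, u3, u5}.
Min-cut edges: In→u1 (7), u2→u4 (3), u3→u6 (4), u5→u6 (2); capacity 7 + 3 + 4 + 2 = 16.
This cut is saturated, so no flow can exceed 16.

16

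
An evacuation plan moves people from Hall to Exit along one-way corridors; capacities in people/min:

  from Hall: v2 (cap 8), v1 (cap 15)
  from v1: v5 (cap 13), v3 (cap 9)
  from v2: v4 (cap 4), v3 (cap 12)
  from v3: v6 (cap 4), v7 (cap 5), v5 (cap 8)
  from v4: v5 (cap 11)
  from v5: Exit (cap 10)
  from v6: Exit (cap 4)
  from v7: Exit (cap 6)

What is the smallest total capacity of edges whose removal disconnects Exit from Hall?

19

Augment Hall→v1→v5→Exit: bottleneck 10, flow now 10.
Augment Hall→v1→v3→v6→Exit: bottleneck 4, flow now 14.
Augment Hall→v1→v3→v7→Exit: bottleneck 1, flow now 15.
Augment Hall→v2→v3→v7→Exit: bottleneck 4, flow now 19.
No augmenting path remains; maximum flow = 19.
By max-flow min-cut, the minimum cut capacity equals the max flow.
In the residual graph, reachable from Hall: {Hall, v1, v2, v3, v4, v5}.
Min-cut edges: v3→v6 (4), v3→v7 (5), v5→Exit (10); capacity 4 + 5 + 10 = 19.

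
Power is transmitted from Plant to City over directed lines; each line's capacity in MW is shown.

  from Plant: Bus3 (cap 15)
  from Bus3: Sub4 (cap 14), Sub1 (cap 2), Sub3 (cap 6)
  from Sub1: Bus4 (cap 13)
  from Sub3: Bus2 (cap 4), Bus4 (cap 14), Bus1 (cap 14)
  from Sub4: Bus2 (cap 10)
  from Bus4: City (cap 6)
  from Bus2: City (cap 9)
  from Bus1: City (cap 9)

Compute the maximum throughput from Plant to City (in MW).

15

Augment Plant→Bus3→Sub1→Bus4→City: bottleneck 2, flow now 2.
Augment Plant→Bus3→Sub3→Bus4→City: bottleneck 4, flow now 6.
Augment Plant→Bus3→Sub3→Bus2→City: bottleneck 2, flow now 8.
Augment Plant→Bus3→Sub4→Bus2→City: bottleneck 7, flow now 15.
No augmenting path remains; maximum flow = 15.
In the residual graph, reachable from Plant: {Plant}.
Min-cut edges: Plant→Bus3 (15); capacity 15 = 15.
This cut is saturated, so no flow can exceed 15.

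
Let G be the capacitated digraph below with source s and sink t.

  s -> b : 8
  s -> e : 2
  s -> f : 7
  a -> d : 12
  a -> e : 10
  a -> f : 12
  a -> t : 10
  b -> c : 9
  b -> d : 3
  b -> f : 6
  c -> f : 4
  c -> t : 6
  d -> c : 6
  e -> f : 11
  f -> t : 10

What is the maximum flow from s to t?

16

Augment s→f→t: bottleneck 7, flow now 7.
Augment s→b→c→t: bottleneck 6, flow now 13.
Augment s→b→f→t: bottleneck 2, flow now 15.
Augment s→e→f→t: bottleneck 1, flow now 16.
No augmenting path remains; maximum flow = 16.
In the residual graph, reachable from s: {s, b, c, d, e, f}.
Min-cut edges: c→t (6), f→t (10); capacity 6 + 10 = 16.
This cut is saturated, so no flow can exceed 16.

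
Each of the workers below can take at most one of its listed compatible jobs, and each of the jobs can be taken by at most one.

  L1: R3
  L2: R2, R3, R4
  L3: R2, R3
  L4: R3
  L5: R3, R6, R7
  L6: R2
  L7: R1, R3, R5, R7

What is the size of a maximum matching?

5

Unit-capacity flow: source→left, listed edges, right→sink; max matching = max flow.
Augmenting path L1→R3 (+1); matched 1.
Augmenting path L2→R2 (+1); matched 2.
Augmenting path L5→R6 (+1); matched 3.
Augmenting path L7→R1 (+1); matched 4.
Augmenting path L3→R2→L2→R4 (+1); matched 5.
No augmenting path remains; maximum matching = 5.
König certificate: {L2, L5, L7, R2, R3} is a vertex cover of size 5 (every listed pair touches it), so no matching can be larger.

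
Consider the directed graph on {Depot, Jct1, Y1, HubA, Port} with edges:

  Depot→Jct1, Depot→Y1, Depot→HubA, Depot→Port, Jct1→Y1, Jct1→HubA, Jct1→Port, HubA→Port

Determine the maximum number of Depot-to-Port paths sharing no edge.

3

Assign every edge capacity 1; by Menger, the answer equals the max flow.
Path Depot→Port (+1); total 1.
Path Depot→Jct1→Port (+1); total 2.
Path Depot→HubA→Port (+1); total 3.
No residual Depot→Port path; max flow = 3.
Certifying cut of size 3: {Depot→HubA, Depot→Jct1, Depot→Port}.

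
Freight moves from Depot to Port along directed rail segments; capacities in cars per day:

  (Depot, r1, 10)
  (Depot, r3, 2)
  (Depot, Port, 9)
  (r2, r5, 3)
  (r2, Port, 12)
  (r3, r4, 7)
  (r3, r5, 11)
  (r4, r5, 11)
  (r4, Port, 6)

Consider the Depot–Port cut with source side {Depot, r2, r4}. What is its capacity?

Edges leaving {Depot, r2, r4}: Depot→r1 (10), Depot→r3 (2), Depot→Port (9), r2→r5 (3), r2→Port (12), r4→r5 (11), r4→Port (6).
Cut capacity = 10 + 2 + 9 + 3 + 12 + 11 + 6 = 53.

53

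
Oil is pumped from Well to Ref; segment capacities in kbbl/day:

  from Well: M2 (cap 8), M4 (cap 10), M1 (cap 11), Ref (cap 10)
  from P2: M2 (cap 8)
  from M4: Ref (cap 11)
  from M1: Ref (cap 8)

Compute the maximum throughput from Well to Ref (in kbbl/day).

Augment Well→Ref: bottleneck 10, flow now 10.
Augment Well→M4→Ref: bottleneck 10, flow now 20.
Augment Well→M1→Ref: bottleneck 8, flow now 28.
No augmenting path remains; maximum flow = 28.
In the residual graph, reachable from Well: {Well, M2, M1}.
Min-cut edges: Well→M4 (10), Well→Ref (10), M1→Ref (8); capacity 10 + 10 + 8 = 28.
This cut is saturated, so no flow can exceed 28.

28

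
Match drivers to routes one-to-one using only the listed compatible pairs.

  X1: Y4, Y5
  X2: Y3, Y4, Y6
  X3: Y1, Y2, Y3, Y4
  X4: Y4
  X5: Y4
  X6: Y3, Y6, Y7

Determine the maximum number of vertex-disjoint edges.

Unit-capacity flow: source→left, listed edges, right→sink; max matching = max flow.
Augmenting path X1→Y4 (+1); matched 1.
Augmenting path X2→Y3 (+1); matched 2.
Augmenting path X3→Y1 (+1); matched 3.
Augmenting path X6→Y6 (+1); matched 4.
Augmenting path X4→Y4→X1→Y5 (+1); matched 5.
No augmenting path remains; maximum matching = 5.
König certificate: {X1, X2, X3, X6, Y4} is a vertex cover of size 5 (every listed pair touches it), so no matching can be larger.

5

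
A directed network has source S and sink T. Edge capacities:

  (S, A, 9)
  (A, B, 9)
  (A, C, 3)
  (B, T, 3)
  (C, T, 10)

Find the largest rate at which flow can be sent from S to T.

6

Augment S→A→B→T: bottleneck 3, flow now 3.
Augment S→A→C→T: bottleneck 3, flow now 6.
No augmenting path remains; maximum flow = 6.
In the residual graph, reachable from S: {S, A, B}.
Min-cut edges: A→C (3), B→T (3); capacity 3 + 3 = 6.
This cut is saturated, so no flow can exceed 6.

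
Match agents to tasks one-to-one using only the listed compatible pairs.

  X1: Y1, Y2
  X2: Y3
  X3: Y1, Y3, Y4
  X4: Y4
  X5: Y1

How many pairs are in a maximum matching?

Unit-capacity flow: source→left, listed edges, right→sink; max matching = max flow.
Augmenting path X1→Y1 (+1); matched 1.
Augmenting path X2→Y3 (+1); matched 2.
Augmenting path X3→Y4 (+1); matched 3.
Augmenting path X5→Y1→X1→Y2 (+1); matched 4.
No augmenting path remains; maximum matching = 4.
König certificate: {X1, Y1, Y3, Y4} is a vertex cover of size 4 (every listed pair touches it), so no matching can be larger.

4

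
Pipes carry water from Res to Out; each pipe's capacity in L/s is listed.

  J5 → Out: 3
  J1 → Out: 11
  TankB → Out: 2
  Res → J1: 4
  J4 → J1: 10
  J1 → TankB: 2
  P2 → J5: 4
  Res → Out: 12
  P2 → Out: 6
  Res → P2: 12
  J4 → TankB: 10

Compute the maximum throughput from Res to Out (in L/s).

Augment Res→Out: bottleneck 12, flow now 12.
Augment Res→P2→Out: bottleneck 6, flow now 18.
Augment Res→J1→Out: bottleneck 4, flow now 22.
Augment Res→P2→J5→Out: bottleneck 3, flow now 25.
No augmenting path remains; maximum flow = 25.
In the residual graph, reachable from Res: {Res, P2, J5}.
Min-cut edges: Res→J1 (4), Res→Out (12), P2→Out (6), J5→Out (3); capacity 4 + 12 + 6 + 3 = 25.
This cut is saturated, so no flow can exceed 25.

25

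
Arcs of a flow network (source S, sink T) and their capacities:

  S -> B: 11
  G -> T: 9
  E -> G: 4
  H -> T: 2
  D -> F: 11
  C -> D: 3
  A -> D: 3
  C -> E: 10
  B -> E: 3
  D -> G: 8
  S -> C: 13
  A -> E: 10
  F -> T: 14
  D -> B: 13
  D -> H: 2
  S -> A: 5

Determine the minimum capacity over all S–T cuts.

10

Augment S→A→D→F→T: bottleneck 3, flow now 3.
Augment S→A→E→G→T: bottleneck 2, flow now 5.
Augment S→B→E→G→T: bottleneck 2, flow now 7.
Augment S→C→D→F→T: bottleneck 3, flow now 10.
No augmenting path remains; maximum flow = 10.
By max-flow min-cut, the minimum cut capacity equals the max flow.
In the residual graph, reachable from S: {S, A, B, C, E}.
Min-cut edges: A→D (3), C→D (3), E→G (4); capacity 3 + 3 + 4 = 10.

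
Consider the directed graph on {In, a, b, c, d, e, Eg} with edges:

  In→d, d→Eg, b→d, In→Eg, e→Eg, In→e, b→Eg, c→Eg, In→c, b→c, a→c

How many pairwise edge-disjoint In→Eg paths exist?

4

Assign every edge capacity 1; by Menger, the answer equals the max flow.
Path In→Eg (+1); total 1.
Path In→c→Eg (+1); total 2.
Path In→d→Eg (+1); total 3.
Path In→e→Eg (+1); total 4.
No residual In→Eg path; max flow = 4.
Certifying cut of size 4: {In→Eg, In→c, In→d, In→e}.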